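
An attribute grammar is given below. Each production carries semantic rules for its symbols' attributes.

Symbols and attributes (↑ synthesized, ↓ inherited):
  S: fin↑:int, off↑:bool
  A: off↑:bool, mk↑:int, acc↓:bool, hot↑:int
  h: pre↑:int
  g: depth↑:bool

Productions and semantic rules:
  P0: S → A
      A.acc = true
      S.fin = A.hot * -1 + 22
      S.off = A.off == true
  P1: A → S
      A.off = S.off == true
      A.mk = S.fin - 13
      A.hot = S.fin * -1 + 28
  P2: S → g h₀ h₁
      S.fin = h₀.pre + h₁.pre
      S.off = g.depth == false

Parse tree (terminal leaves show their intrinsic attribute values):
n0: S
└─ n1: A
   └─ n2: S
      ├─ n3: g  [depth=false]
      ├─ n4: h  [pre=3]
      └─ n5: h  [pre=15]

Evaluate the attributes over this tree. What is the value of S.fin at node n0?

1. n1.acc = true  [true]
2. n3.depth = false  [terminal]
3. n4.pre = 3  [terminal]
4. n5.pre = 15  [terminal]
5. n2.fin = 18  [h₀.pre + h₁.pre]
6. n2.off = true  [g.depth == false]
7. n1.off = true  [S.off == true]
8. n1.mk = 5  [S.fin - 13]
9. n1.hot = 10  [S.fin * -1 + 28]
10. n0.fin = 12  [A.hot * -1 + 22]
11. n0.off = true  [A.off == true]

12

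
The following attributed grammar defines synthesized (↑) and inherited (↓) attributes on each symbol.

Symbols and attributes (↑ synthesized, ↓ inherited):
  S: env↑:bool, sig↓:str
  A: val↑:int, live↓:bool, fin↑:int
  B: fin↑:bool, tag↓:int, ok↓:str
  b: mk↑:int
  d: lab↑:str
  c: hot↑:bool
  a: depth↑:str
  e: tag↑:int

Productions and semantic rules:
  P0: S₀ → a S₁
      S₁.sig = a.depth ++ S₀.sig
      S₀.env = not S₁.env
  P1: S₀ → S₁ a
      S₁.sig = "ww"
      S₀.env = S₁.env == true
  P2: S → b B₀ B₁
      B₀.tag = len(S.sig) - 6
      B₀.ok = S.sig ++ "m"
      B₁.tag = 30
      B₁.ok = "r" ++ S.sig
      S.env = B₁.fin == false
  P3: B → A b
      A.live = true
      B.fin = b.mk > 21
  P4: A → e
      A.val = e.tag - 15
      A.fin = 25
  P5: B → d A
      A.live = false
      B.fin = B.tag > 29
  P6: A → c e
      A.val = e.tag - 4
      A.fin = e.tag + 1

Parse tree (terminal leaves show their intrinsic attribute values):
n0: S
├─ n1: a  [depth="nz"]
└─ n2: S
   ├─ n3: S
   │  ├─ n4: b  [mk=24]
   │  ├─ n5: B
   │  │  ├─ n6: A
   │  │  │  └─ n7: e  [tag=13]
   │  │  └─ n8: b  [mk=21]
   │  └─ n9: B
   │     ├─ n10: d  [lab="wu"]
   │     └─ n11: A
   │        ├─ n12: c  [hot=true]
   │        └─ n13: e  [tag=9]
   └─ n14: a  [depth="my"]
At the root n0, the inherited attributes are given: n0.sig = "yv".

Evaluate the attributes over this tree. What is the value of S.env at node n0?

true

1. n0.sig = "yv"  [given at root]
2. n1.depth = "nz"  [terminal]
3. n2.sig = "nzyv"  [a.depth ++ S₀.sig]
4. n3.sig = "ww"  ["ww"]
5. n4.mk = 24  [terminal]
6. n5.tag = -4  [len(S.sig) - 6]
7. n5.ok = "wwm"  [S.sig ++ "m"]
8. n6.live = true  [true]
9. n7.tag = 13  [terminal]
10. n6.val = -2  [e.tag - 15]
11. n6.fin = 25  [25]
12. n8.mk = 21  [terminal]
13. n5.fin = false  [b.mk > 21]
14. n9.tag = 30  [30]
15. n9.ok = "rww"  ["r" ++ S.sig]
16. n10.lab = "wu"  [terminal]
17. n11.live = false  [false]
18. n12.hot = true  [terminal]
19. n13.tag = 9  [terminal]
20. n11.val = 5  [e.tag - 4]
21. n11.fin = 10  [e.tag + 1]
22. n9.fin = true  [B.tag > 29]
23. n3.env = false  [B₁.fin == false]
24. n14.depth = "my"  [terminal]
25. n2.env = false  [S₁.env == true]
26. n0.env = true  [not S₁.env]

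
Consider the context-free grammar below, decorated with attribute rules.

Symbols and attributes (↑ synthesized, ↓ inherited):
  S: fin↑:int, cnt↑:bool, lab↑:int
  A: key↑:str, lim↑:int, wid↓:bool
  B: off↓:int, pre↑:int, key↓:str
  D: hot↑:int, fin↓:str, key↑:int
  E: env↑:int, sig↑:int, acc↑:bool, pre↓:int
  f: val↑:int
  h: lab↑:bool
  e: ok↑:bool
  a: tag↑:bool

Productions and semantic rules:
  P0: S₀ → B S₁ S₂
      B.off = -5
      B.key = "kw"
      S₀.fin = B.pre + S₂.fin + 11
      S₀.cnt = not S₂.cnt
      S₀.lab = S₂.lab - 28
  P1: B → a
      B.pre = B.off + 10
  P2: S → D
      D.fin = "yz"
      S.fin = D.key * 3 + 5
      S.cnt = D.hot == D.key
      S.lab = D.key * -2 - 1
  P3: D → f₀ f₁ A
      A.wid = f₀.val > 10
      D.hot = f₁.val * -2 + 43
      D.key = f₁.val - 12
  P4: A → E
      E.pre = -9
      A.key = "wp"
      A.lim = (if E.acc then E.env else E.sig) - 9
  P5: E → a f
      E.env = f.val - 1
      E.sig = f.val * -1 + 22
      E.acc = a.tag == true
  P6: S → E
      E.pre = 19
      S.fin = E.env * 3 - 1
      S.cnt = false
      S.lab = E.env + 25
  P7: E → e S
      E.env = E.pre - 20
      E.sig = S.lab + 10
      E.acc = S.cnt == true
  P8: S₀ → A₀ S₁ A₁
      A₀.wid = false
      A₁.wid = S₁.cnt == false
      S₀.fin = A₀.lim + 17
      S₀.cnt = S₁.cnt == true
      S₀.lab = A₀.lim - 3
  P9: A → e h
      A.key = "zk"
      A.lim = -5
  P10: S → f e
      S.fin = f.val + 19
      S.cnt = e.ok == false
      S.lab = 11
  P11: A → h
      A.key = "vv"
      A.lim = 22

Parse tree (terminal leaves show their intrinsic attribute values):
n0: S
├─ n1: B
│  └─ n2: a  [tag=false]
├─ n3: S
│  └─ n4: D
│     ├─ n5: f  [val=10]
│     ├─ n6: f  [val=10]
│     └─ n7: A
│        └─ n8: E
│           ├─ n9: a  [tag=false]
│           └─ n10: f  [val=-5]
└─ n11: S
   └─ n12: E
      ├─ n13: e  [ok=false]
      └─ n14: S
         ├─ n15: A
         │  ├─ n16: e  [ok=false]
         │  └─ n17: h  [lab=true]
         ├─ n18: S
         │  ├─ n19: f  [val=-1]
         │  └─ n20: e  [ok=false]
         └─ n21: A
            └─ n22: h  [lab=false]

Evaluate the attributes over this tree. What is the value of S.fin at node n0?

12

1. n1.off = -5  [-5]
2. n1.key = "kw"  ["kw"]
3. n2.tag = false  [terminal]
4. n1.pre = 5  [B.off + 10]
5. n4.fin = "yz"  ["yz"]
6. n5.val = 10  [terminal]
7. n6.val = 10  [terminal]
8. n7.wid = false  [f₀.val > 10]
9. n8.pre = -9  [-9]
10. n9.tag = false  [terminal]
11. n10.val = -5  [terminal]
12. n8.env = -6  [f.val - 1]
13. n8.sig = 27  [f.val * -1 + 22]
14. n8.acc = false  [a.tag == true]
15. n7.key = "wp"  ["wp"]
16. n7.lim = 18  [(if E.acc then E.env else E.sig) - 9]
17. n4.hot = 23  [f₁.val * -2 + 43]
18. n4.key = -2  [f₁.val - 12]
19. n3.fin = -1  [D.key * 3 + 5]
20. n3.cnt = false  [D.hot == D.key]
21. n3.lab = 3  [D.key * -2 - 1]
22. n12.pre = 19  [19]
23. n13.ok = false  [terminal]
24. n15.wid = false  [false]
25. n16.ok = false  [terminal]
26. n17.lab = true  [terminal]
27. n15.key = "zk"  ["zk"]
28. n15.lim = -5  [-5]
29. n19.val = -1  [terminal]
30. n20.ok = false  [terminal]
31. n18.fin = 18  [f.val + 19]
32. n18.cnt = true  [e.ok == false]
33. n18.lab = 11  [11]
34. n21.wid = false  [S₁.cnt == false]
35. n22.lab = false  [terminal]
36. n21.key = "vv"  ["vv"]
37. n21.lim = 22  [22]
38. n14.fin = 12  [A₀.lim + 17]
39. n14.cnt = true  [S₁.cnt == true]
40. n14.lab = -8  [A₀.lim - 3]
41. n12.env = -1  [E.pre - 20]
42. n12.sig = 2  [S.lab + 10]
43. n12.acc = true  [S.cnt == true]
44. n11.fin = -4  [E.env * 3 - 1]
45. n11.cnt = false  [false]
46. n11.lab = 24  [E.env + 25]
47. n0.fin = 12  [B.pre + S₂.fin + 11]
48. n0.cnt = true  [not S₂.cnt]
49. n0.lab = -4  [S₂.lab - 28]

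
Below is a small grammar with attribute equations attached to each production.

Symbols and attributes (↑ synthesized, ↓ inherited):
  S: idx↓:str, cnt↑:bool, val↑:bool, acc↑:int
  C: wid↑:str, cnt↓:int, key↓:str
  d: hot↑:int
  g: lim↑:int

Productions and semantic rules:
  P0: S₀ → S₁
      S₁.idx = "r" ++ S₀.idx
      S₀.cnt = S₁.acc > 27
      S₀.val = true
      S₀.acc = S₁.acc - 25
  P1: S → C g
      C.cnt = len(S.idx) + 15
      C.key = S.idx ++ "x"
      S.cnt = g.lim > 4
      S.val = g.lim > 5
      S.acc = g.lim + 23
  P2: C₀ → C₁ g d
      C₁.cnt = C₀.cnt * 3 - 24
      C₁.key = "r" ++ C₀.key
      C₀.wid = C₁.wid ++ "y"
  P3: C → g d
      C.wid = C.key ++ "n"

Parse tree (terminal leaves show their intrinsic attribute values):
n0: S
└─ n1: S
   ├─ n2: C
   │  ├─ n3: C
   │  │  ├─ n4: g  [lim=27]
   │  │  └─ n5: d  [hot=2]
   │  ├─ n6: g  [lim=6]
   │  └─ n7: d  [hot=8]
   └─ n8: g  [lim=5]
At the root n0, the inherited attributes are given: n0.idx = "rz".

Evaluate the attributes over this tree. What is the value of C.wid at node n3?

"rrrzxn"

1. n0.idx = "rz"  [given at root]
2. n1.idx = "rrz"  ["r" ++ S₀.idx]
3. n2.cnt = 18  [len(S.idx) + 15]
4. n2.key = "rrzx"  [S.idx ++ "x"]
5. n3.cnt = 30  [C₀.cnt * 3 - 24]
6. n3.key = "rrrzx"  ["r" ++ C₀.key]
7. n4.lim = 27  [terminal]
8. n5.hot = 2  [terminal]
9. n3.wid = "rrrzxn"  [C.key ++ "n"]
10. n6.lim = 6  [terminal]
11. n7.hot = 8  [terminal]
12. n2.wid = "rrrzxny"  [C₁.wid ++ "y"]
13. n8.lim = 5  [terminal]
14. n1.cnt = true  [g.lim > 4]
15. n1.val = false  [g.lim > 5]
16. n1.acc = 28  [g.lim + 23]
17. n0.cnt = true  [S₁.acc > 27]
18. n0.val = true  [true]
19. n0.acc = 3  [S₁.acc - 25]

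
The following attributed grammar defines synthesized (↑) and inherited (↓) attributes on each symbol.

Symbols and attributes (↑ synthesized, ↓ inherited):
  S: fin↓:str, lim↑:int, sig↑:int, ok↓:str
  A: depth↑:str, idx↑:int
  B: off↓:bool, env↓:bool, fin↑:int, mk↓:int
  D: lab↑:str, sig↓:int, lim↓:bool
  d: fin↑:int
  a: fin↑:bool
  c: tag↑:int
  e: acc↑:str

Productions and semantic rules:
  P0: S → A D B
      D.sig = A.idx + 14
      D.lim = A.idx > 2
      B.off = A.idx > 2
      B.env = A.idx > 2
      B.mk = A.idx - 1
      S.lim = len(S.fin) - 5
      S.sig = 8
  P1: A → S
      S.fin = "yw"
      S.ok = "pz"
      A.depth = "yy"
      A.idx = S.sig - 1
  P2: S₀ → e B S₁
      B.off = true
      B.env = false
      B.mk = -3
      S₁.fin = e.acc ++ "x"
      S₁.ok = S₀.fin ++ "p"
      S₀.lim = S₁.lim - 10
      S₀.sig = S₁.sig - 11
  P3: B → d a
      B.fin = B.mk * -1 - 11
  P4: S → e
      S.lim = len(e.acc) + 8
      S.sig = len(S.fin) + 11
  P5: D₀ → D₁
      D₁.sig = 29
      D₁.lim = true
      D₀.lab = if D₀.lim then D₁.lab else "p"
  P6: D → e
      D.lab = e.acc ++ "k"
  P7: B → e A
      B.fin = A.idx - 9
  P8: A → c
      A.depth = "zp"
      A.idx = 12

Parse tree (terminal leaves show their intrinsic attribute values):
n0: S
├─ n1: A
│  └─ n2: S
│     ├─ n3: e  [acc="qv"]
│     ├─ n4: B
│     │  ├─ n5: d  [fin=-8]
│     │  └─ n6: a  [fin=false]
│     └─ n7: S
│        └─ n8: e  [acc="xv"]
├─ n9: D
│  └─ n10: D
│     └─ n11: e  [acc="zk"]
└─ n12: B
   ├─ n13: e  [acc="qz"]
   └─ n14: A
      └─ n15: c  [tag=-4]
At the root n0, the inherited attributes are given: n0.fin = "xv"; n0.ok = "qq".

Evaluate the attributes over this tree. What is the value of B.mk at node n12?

1

1. n0.fin = "xv"  [given at root]
2. n0.ok = "qq"  [given at root]
3. n2.fin = "yw"  ["yw"]
4. n2.ok = "pz"  ["pz"]
5. n3.acc = "qv"  [terminal]
6. n4.off = true  [true]
7. n4.env = false  [false]
8. n4.mk = -3  [-3]
9. n5.fin = -8  [terminal]
10. n6.fin = false  [terminal]
11. n4.fin = -8  [B.mk * -1 - 11]
12. n7.fin = "qvx"  [e.acc ++ "x"]
13. n7.ok = "ywp"  [S₀.fin ++ "p"]
14. n8.acc = "xv"  [terminal]
15. n7.lim = 10  [len(e.acc) + 8]
16. n7.sig = 14  [len(S.fin) + 11]
17. n2.lim = 0  [S₁.lim - 10]
18. n2.sig = 3  [S₁.sig - 11]
19. n1.depth = "yy"  ["yy"]
20. n1.idx = 2  [S.sig - 1]
21. n9.sig = 16  [A.idx + 14]
22. n9.lim = false  [A.idx > 2]
23. n10.sig = 29  [29]
24. n10.lim = true  [true]
25. n11.acc = "zk"  [terminal]
26. n10.lab = "zkk"  [e.acc ++ "k"]
27. n9.lab = "p"  [if D₀.lim then D₁.lab else "p"]
28. n12.off = false  [A.idx > 2]
29. n12.env = false  [A.idx > 2]
30. n12.mk = 1  [A.idx - 1]
31. n13.acc = "qz"  [terminal]
32. n15.tag = -4  [terminal]
33. n14.depth = "zp"  ["zp"]
34. n14.idx = 12  [12]
35. n12.fin = 3  [A.idx - 9]
36. n0.lim = -3  [len(S.fin) - 5]
37. n0.sig = 8  [8]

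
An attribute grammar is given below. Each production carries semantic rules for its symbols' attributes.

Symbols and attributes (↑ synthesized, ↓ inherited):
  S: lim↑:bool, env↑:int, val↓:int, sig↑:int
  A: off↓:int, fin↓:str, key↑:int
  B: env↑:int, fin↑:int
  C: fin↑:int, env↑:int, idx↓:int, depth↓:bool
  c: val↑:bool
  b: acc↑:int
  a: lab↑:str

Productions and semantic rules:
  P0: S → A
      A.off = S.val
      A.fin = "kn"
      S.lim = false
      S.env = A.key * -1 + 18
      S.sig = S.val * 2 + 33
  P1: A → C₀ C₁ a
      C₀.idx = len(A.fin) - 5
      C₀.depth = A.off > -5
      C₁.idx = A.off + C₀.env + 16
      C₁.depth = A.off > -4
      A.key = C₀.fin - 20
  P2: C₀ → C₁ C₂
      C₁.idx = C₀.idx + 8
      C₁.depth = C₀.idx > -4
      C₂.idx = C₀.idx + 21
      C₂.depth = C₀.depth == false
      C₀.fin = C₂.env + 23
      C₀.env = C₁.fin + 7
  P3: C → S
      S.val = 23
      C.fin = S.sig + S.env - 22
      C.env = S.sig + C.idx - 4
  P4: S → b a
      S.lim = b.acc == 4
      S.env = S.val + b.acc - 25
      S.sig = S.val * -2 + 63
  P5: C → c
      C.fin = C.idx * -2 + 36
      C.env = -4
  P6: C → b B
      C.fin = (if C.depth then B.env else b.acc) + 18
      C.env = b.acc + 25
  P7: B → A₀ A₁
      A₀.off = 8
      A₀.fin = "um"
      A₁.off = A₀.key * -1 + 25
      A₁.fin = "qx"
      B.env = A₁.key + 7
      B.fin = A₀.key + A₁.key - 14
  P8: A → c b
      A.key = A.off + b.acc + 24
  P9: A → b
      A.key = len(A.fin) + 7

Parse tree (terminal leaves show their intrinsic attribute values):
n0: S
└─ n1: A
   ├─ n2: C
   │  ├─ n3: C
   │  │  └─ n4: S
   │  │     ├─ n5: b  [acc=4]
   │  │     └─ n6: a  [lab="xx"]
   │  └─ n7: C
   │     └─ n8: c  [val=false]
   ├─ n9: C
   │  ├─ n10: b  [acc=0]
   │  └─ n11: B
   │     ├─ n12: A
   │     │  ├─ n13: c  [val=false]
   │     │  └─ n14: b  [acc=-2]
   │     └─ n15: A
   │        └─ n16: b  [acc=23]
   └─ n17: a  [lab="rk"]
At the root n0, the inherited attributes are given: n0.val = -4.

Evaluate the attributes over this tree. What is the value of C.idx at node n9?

1. n0.val = -4  [given at root]
2. n1.off = -4  [S.val]
3. n1.fin = "kn"  ["kn"]
4. n2.idx = -3  [len(A.fin) - 5]
5. n2.depth = true  [A.off > -5]
6. n3.idx = 5  [C₀.idx + 8]
7. n3.depth = true  [C₀.idx > -4]
8. n4.val = 23  [23]
9. n5.acc = 4  [terminal]
10. n6.lab = "xx"  [terminal]
11. n4.lim = true  [b.acc == 4]
12. n4.env = 2  [S.val + b.acc - 25]
13. n4.sig = 17  [S.val * -2 + 63]
14. n3.fin = -3  [S.sig + S.env - 22]
15. n3.env = 18  [S.sig + C.idx - 4]
16. n7.idx = 18  [C₀.idx + 21]
17. n7.depth = false  [C₀.depth == false]
18. n8.val = false  [terminal]
19. n7.fin = 0  [C.idx * -2 + 36]
20. n7.env = -4  [-4]
21. n2.fin = 19  [C₂.env + 23]
22. n2.env = 4  [C₁.fin + 7]
23. n9.idx = 16  [A.off + C₀.env + 16]
24. n9.depth = false  [A.off > -4]
25. n10.acc = 0  [terminal]
26. n12.off = 8  [8]
27. n12.fin = "um"  ["um"]
28. n13.val = false  [terminal]
29. n14.acc = -2  [terminal]
30. n12.key = 30  [A.off + b.acc + 24]
31. n15.off = -5  [A₀.key * -1 + 25]
32. n15.fin = "qx"  ["qx"]
33. n16.acc = 23  [terminal]
34. n15.key = 9  [len(A.fin) + 7]
35. n11.env = 16  [A₁.key + 7]
36. n11.fin = 25  [A₀.key + A₁.key - 14]
37. n9.fin = 18  [(if C.depth then B.env else b.acc) + 18]
38. n9.env = 25  [b.acc + 25]
39. n17.lab = "rk"  [terminal]
40. n1.key = -1  [C₀.fin - 20]
41. n0.lim = false  [false]
42. n0.env = 19  [A.key * -1 + 18]
43. n0.sig = 25  [S.val * 2 + 33]

16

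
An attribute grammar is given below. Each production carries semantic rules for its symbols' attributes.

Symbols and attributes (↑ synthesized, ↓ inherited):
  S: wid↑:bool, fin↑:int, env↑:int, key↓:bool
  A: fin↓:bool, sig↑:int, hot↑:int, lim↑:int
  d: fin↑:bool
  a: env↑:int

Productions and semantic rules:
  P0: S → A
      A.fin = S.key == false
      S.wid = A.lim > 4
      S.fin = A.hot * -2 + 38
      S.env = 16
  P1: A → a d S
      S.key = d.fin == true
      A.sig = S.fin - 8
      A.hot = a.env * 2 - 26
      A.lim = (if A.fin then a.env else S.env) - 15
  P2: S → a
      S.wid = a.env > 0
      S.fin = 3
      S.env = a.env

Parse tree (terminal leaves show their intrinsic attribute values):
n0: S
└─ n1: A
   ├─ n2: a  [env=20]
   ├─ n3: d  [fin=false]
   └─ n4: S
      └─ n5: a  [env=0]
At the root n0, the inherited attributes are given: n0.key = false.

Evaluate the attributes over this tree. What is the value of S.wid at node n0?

1. n0.key = false  [given at root]
2. n1.fin = true  [S.key == false]
3. n2.env = 20  [terminal]
4. n3.fin = false  [terminal]
5. n4.key = false  [d.fin == true]
6. n5.env = 0  [terminal]
7. n4.wid = false  [a.env > 0]
8. n4.fin = 3  [3]
9. n4.env = 0  [a.env]
10. n1.sig = -5  [S.fin - 8]
11. n1.hot = 14  [a.env * 2 - 26]
12. n1.lim = 5  [(if A.fin then a.env else S.env) - 15]
13. n0.wid = true  [A.lim > 4]
14. n0.fin = 10  [A.hot * -2 + 38]
15. n0.env = 16  [16]

true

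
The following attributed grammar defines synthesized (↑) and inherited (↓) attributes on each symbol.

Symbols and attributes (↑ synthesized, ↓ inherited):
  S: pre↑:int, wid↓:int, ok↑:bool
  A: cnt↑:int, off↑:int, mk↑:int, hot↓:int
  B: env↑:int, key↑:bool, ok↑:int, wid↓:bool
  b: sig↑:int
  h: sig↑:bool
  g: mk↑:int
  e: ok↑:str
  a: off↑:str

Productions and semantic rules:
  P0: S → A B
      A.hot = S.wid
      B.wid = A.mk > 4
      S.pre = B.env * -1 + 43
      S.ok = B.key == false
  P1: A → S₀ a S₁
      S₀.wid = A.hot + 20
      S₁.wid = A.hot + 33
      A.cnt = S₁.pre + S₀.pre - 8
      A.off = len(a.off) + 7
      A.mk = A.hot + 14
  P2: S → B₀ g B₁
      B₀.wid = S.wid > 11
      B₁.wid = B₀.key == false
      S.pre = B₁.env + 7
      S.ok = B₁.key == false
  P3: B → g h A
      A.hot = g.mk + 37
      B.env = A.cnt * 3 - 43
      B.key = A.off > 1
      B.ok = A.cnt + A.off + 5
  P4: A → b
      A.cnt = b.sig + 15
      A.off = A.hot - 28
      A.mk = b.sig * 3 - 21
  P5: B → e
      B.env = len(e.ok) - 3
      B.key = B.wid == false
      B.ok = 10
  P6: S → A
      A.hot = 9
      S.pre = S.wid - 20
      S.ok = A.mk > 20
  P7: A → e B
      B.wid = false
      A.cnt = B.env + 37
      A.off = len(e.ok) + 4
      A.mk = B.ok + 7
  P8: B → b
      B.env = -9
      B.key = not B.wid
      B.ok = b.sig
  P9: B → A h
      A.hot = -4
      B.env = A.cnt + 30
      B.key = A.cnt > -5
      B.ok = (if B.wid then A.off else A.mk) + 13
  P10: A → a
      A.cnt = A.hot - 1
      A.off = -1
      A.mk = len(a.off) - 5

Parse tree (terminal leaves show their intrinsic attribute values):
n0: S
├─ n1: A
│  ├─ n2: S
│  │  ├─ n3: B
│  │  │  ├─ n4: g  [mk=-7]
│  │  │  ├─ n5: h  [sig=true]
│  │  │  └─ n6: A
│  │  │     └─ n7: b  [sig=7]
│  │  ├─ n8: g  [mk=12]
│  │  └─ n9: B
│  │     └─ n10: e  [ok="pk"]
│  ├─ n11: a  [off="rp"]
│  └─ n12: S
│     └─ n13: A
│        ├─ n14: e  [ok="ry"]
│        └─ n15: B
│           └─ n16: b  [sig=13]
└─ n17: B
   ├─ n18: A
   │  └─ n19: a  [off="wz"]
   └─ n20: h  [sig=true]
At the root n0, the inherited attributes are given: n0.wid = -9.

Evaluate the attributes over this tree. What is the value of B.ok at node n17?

12

1. n0.wid = -9  [given at root]
2. n1.hot = -9  [S.wid]
3. n2.wid = 11  [A.hot + 20]
4. n3.wid = false  [S.wid > 11]
5. n4.mk = -7  [terminal]
6. n5.sig = true  [terminal]
7. n6.hot = 30  [g.mk + 37]
8. n7.sig = 7  [terminal]
9. n6.cnt = 22  [b.sig + 15]
10. n6.off = 2  [A.hot - 28]
11. n6.mk = 0  [b.sig * 3 - 21]
12. n3.env = 23  [A.cnt * 3 - 43]
13. n3.key = true  [A.off > 1]
14. n3.ok = 29  [A.cnt + A.off + 5]
15. n8.mk = 12  [terminal]
16. n9.wid = false  [B₀.key == false]
17. n10.ok = "pk"  [terminal]
18. n9.env = -1  [len(e.ok) - 3]
19. n9.key = true  [B.wid == false]
20. n9.ok = 10  [10]
21. n2.pre = 6  [B₁.env + 7]
22. n2.ok = false  [B₁.key == false]
23. n11.off = "rp"  [terminal]
24. n12.wid = 24  [A.hot + 33]
25. n13.hot = 9  [9]
26. n14.ok = "ry"  [terminal]
27. n15.wid = false  [false]
28. n16.sig = 13  [terminal]
29. n15.env = -9  [-9]
30. n15.key = true  [not B.wid]
31. n15.ok = 13  [b.sig]
32. n13.cnt = 28  [B.env + 37]
33. n13.off = 6  [len(e.ok) + 4]
34. n13.mk = 20  [B.ok + 7]
35. n12.pre = 4  [S.wid - 20]
36. n12.ok = false  [A.mk > 20]
37. n1.cnt = 2  [S₁.pre + S₀.pre - 8]
38. n1.off = 9  [len(a.off) + 7]
39. n1.mk = 5  [A.hot + 14]
40. n17.wid = true  [A.mk > 4]
41. n18.hot = -4  [-4]
42. n19.off = "wz"  [terminal]
43. n18.cnt = -5  [A.hot - 1]
44. n18.off = -1  [-1]
45. n18.mk = -3  [len(a.off) - 5]
46. n20.sig = true  [terminal]
47. n17.env = 25  [A.cnt + 30]
48. n17.key = false  [A.cnt > -5]
49. n17.ok = 12  [(if B.wid then A.off else A.mk) + 13]
50. n0.pre = 18  [B.env * -1 + 43]
51. n0.ok = true  [B.key == false]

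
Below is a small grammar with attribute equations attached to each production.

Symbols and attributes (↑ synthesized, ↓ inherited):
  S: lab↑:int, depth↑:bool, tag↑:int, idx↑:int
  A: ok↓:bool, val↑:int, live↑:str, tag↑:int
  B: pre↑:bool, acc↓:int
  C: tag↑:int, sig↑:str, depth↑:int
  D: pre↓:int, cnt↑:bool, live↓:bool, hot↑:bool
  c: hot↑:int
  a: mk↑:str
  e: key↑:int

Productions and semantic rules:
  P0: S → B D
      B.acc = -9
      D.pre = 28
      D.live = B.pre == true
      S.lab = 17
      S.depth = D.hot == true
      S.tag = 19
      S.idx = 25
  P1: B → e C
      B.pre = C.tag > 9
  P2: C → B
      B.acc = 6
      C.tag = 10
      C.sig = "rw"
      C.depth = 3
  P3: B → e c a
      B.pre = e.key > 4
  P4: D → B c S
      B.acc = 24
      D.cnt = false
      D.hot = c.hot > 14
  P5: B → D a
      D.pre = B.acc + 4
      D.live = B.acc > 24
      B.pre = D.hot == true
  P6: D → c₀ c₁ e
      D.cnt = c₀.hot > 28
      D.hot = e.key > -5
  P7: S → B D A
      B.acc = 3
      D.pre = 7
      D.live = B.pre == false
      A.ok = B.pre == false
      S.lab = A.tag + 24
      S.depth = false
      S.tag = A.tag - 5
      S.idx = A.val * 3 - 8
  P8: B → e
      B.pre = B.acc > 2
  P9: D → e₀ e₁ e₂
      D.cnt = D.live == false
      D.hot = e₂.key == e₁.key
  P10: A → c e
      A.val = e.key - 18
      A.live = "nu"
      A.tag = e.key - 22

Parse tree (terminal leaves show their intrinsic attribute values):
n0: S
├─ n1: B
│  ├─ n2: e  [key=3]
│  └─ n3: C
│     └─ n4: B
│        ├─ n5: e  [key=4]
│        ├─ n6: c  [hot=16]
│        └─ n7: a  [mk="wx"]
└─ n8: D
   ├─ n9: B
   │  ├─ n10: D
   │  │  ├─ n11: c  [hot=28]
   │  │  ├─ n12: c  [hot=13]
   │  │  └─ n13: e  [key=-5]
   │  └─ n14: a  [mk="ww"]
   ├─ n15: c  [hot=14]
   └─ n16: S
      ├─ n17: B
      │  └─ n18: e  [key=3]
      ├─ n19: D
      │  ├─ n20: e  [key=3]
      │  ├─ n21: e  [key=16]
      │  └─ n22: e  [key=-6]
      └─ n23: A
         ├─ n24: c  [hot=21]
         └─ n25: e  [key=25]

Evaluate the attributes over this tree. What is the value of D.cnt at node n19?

1. n1.acc = -9  [-9]
2. n2.key = 3  [terminal]
3. n4.acc = 6  [6]
4. n5.key = 4  [terminal]
5. n6.hot = 16  [terminal]
6. n7.mk = "wx"  [terminal]
7. n4.pre = false  [e.key > 4]
8. n3.tag = 10  [10]
9. n3.sig = "rw"  ["rw"]
10. n3.depth = 3  [3]
11. n1.pre = true  [C.tag > 9]
12. n8.pre = 28  [28]
13. n8.live = true  [B.pre == true]
14. n9.acc = 24  [24]
15. n10.pre = 28  [B.acc + 4]
16. n10.live = false  [B.acc > 24]
17. n11.hot = 28  [terminal]
18. n12.hot = 13  [terminal]
19. n13.key = -5  [terminal]
20. n10.cnt = false  [c₀.hot > 28]
21. n10.hot = false  [e.key > -5]
22. n14.mk = "ww"  [terminal]
23. n9.pre = false  [D.hot == true]
24. n15.hot = 14  [terminal]
25. n17.acc = 3  [3]
26. n18.key = 3  [terminal]
27. n17.pre = true  [B.acc > 2]
28. n19.pre = 7  [7]
29. n19.live = false  [B.pre == false]
30. n20.key = 3  [terminal]
31. n21.key = 16  [terminal]
32. n22.key = -6  [terminal]
33. n19.cnt = true  [D.live == false]
34. n19.hot = false  [e₂.key == e₁.key]
35. n23.ok = false  [B.pre == false]
36. n24.hot = 21  [terminal]
37. n25.key = 25  [terminal]
38. n23.val = 7  [e.key - 18]
39. n23.live = "nu"  ["nu"]
40. n23.tag = 3  [e.key - 22]
41. n16.lab = 27  [A.tag + 24]
42. n16.depth = false  [false]
43. n16.tag = -2  [A.tag - 5]
44. n16.idx = 13  [A.val * 3 - 8]
45. n8.cnt = false  [false]
46. n8.hot = false  [c.hot > 14]
47. n0.lab = 17  [17]
48. n0.depth = false  [D.hot == true]
49. n0.tag = 19  [19]
50. n0.idx = 25  [25]

true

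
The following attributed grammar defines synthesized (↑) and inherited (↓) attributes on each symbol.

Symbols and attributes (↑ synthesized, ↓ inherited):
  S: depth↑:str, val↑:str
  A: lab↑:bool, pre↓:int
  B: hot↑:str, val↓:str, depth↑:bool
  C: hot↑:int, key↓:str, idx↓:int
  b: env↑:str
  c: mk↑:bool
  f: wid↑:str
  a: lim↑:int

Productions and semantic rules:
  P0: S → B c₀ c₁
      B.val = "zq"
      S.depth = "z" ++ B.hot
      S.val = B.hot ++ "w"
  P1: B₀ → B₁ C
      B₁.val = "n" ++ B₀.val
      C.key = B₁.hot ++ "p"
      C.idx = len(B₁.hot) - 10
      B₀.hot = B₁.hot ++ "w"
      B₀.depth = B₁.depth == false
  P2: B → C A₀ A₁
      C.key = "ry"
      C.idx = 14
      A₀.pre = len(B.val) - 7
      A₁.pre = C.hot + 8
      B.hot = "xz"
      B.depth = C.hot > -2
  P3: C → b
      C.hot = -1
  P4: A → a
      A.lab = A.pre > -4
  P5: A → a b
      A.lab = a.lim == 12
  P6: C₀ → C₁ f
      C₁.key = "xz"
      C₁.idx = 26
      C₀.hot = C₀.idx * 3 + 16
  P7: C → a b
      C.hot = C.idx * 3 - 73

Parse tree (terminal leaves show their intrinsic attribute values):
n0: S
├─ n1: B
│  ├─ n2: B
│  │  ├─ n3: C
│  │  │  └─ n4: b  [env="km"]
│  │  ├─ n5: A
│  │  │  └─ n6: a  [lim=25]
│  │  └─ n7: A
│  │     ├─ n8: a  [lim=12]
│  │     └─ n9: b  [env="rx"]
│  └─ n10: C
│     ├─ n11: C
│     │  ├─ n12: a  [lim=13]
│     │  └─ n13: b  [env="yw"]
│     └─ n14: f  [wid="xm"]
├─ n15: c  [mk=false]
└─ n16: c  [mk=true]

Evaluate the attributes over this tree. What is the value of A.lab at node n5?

1. n1.val = "zq"  ["zq"]
2. n2.val = "nzq"  ["n" ++ B₀.val]
3. n3.key = "ry"  ["ry"]
4. n3.idx = 14  [14]
5. n4.env = "km"  [terminal]
6. n3.hot = -1  [-1]
7. n5.pre = -4  [len(B.val) - 7]
8. n6.lim = 25  [terminal]
9. n5.lab = false  [A.pre > -4]
10. n7.pre = 7  [C.hot + 8]
11. n8.lim = 12  [terminal]
12. n9.env = "rx"  [terminal]
13. n7.lab = true  [a.lim == 12]
14. n2.hot = "xz"  ["xz"]
15. n2.depth = true  [C.hot > -2]
16. n10.key = "xzp"  [B₁.hot ++ "p"]
17. n10.idx = -8  [len(B₁.hot) - 10]
18. n11.key = "xz"  ["xz"]
19. n11.idx = 26  [26]
20. n12.lim = 13  [terminal]
21. n13.env = "yw"  [terminal]
22. n11.hot = 5  [C.idx * 3 - 73]
23. n14.wid = "xm"  [terminal]
24. n10.hot = -8  [C₀.idx * 3 + 16]
25. n1.hot = "xzw"  [B₁.hot ++ "w"]
26. n1.depth = false  [B₁.depth == false]
27. n15.mk = false  [terminal]
28. n16.mk = true  [terminal]
29. n0.depth = "zxzw"  ["z" ++ B.hot]
30. n0.val = "xzww"  [B.hot ++ "w"]

false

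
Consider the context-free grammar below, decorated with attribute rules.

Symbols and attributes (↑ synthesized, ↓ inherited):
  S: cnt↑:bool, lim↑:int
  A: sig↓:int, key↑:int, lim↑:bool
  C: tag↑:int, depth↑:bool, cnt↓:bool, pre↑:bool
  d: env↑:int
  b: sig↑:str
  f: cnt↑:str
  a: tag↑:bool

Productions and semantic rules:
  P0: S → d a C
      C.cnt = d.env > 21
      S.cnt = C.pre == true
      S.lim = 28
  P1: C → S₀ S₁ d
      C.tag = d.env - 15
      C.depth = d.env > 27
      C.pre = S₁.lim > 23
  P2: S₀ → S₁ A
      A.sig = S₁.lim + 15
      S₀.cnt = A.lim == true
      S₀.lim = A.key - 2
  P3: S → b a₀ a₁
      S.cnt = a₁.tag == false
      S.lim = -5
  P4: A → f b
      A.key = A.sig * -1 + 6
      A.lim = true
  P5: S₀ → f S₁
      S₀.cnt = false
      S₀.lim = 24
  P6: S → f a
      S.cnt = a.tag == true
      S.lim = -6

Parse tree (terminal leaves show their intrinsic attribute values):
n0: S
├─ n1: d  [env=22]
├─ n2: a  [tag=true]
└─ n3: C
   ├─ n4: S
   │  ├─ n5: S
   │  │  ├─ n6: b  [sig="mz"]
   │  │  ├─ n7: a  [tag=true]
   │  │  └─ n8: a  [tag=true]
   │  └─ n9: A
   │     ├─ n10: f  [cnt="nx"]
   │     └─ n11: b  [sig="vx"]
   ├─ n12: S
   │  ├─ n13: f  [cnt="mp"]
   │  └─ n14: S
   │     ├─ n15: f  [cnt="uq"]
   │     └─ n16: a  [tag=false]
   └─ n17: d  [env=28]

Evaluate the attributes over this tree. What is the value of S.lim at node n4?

1. n1.env = 22  [terminal]
2. n2.tag = true  [terminal]
3. n3.cnt = true  [d.env > 21]
4. n6.sig = "mz"  [terminal]
5. n7.tag = true  [terminal]
6. n8.tag = true  [terminal]
7. n5.cnt = false  [a₁.tag == false]
8. n5.lim = -5  [-5]
9. n9.sig = 10  [S₁.lim + 15]
10. n10.cnt = "nx"  [terminal]
11. n11.sig = "vx"  [terminal]
12. n9.key = -4  [A.sig * -1 + 6]
13. n9.lim = true  [true]
14. n4.cnt = true  [A.lim == true]
15. n4.lim = -6  [A.key - 2]
16. n13.cnt = "mp"  [terminal]
17. n15.cnt = "uq"  [terminal]
18. n16.tag = false  [terminal]
19. n14.cnt = false  [a.tag == true]
20. n14.lim = -6  [-6]
21. n12.cnt = false  [false]
22. n12.lim = 24  [24]
23. n17.env = 28  [terminal]
24. n3.tag = 13  [d.env - 15]
25. n3.depth = true  [d.env > 27]
26. n3.pre = true  [S₁.lim > 23]
27. n0.cnt = true  [C.pre == true]
28. n0.lim = 28  [28]

-6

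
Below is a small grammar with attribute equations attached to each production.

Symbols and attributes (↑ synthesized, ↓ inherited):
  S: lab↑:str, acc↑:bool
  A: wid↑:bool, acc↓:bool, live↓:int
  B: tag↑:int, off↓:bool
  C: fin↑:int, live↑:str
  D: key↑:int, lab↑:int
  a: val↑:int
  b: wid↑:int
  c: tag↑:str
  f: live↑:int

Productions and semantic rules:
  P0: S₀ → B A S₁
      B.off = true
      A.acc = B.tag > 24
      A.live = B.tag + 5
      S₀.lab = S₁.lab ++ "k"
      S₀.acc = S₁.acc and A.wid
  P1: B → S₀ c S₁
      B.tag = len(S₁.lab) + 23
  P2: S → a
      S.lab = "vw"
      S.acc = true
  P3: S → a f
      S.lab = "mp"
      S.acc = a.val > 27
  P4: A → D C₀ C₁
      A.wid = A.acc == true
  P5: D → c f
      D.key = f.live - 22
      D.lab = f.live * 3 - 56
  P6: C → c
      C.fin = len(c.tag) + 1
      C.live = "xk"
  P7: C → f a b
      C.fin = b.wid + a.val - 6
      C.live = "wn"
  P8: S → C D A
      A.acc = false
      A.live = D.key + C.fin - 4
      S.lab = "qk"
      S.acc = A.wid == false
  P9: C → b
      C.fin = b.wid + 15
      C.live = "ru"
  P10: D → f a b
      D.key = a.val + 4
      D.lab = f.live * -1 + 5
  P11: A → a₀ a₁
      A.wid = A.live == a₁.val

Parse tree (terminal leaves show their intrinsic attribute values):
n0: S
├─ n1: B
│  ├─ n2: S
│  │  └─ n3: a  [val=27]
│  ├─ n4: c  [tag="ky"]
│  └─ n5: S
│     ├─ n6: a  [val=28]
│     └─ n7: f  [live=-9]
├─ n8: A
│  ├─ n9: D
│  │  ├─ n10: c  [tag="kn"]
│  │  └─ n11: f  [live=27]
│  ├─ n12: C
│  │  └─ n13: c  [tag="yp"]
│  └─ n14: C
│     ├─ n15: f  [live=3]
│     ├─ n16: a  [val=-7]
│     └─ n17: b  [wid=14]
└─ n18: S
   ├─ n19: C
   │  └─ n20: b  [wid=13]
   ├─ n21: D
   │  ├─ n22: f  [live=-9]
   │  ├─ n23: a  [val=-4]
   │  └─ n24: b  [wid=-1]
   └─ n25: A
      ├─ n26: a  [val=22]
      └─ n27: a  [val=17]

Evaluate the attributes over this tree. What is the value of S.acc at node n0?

1. n1.off = true  [true]
2. n3.val = 27  [terminal]
3. n2.lab = "vw"  ["vw"]
4. n2.acc = true  [true]
5. n4.tag = "ky"  [terminal]
6. n6.val = 28  [terminal]
7. n7.live = -9  [terminal]
8. n5.lab = "mp"  ["mp"]
9. n5.acc = true  [a.val > 27]
10. n1.tag = 25  [len(S₁.lab) + 23]
11. n8.acc = true  [B.tag > 24]
12. n8.live = 30  [B.tag + 5]
13. n10.tag = "kn"  [terminal]
14. n11.live = 27  [terminal]
15. n9.key = 5  [f.live - 22]
16. n9.lab = 25  [f.live * 3 - 56]
17. n13.tag = "yp"  [terminal]
18. n12.fin = 3  [len(c.tag) + 1]
19. n12.live = "xk"  ["xk"]
20. n15.live = 3  [terminal]
21. n16.val = -7  [terminal]
22. n17.wid = 14  [terminal]
23. n14.fin = 1  [b.wid + a.val - 6]
24. n14.live = "wn"  ["wn"]
25. n8.wid = true  [A.acc == true]
26. n20.wid = 13  [terminal]
27. n19.fin = 28  [b.wid + 15]
28. n19.live = "ru"  ["ru"]
29. n22.live = -9  [terminal]
30. n23.val = -4  [terminal]
31. n24.wid = -1  [terminal]
32. n21.key = 0  [a.val + 4]
33. n21.lab = 14  [f.live * -1 + 5]
34. n25.acc = false  [false]
35. n25.live = 24  [D.key + C.fin - 4]
36. n26.val = 22  [terminal]
37. n27.val = 17  [terminal]
38. n25.wid = false  [A.live == a₁.val]
39. n18.lab = "qk"  ["qk"]
40. n18.acc = true  [A.wid == false]
41. n0.lab = "qkk"  [S₁.lab ++ "k"]
42. n0.acc = true  [S₁.acc and A.wid]

true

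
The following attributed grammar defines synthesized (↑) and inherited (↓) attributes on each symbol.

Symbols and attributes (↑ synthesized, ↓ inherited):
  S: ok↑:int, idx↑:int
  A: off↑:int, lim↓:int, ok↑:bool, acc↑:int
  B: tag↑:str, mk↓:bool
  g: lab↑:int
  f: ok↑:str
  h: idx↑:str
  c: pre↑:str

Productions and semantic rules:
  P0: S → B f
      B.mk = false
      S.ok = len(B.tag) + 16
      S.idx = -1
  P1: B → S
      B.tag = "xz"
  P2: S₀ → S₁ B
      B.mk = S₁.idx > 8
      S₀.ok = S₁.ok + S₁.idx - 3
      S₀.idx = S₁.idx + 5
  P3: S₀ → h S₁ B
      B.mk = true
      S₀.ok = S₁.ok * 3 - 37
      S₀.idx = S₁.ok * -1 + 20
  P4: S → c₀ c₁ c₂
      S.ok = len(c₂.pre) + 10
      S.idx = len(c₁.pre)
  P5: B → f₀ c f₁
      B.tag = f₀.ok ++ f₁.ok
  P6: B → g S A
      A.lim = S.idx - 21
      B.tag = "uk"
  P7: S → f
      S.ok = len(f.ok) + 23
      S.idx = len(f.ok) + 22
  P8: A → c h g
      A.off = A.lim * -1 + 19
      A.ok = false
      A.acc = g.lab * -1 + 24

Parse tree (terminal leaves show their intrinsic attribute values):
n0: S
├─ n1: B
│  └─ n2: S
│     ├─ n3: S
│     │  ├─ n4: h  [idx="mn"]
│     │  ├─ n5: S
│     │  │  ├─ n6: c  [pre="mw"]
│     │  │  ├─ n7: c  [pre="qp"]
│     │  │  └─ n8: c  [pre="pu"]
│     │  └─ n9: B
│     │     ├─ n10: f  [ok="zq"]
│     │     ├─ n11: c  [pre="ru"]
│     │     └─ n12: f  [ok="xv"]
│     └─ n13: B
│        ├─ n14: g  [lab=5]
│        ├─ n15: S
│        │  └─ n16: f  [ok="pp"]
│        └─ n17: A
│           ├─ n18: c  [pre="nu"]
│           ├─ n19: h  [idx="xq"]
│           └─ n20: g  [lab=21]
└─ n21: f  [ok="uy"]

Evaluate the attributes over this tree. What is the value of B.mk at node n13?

1. n1.mk = false  [false]
2. n4.idx = "mn"  [terminal]
3. n6.pre = "mw"  [terminal]
4. n7.pre = "qp"  [terminal]
5. n8.pre = "pu"  [terminal]
6. n5.ok = 12  [len(c₂.pre) + 10]
7. n5.idx = 2  [len(c₁.pre)]
8. n9.mk = true  [true]
9. n10.ok = "zq"  [terminal]
10. n11.pre = "ru"  [terminal]
11. n12.ok = "xv"  [terminal]
12. n9.tag = "zqxv"  [f₀.ok ++ f₁.ok]
13. n3.ok = -1  [S₁.ok * 3 - 37]
14. n3.idx = 8  [S₁.ok * -1 + 20]
15. n13.mk = false  [S₁.idx > 8]
16. n14.lab = 5  [terminal]
17. n16.ok = "pp"  [terminal]
18. n15.ok = 25  [len(f.ok) + 23]
19. n15.idx = 24  [len(f.ok) + 22]
20. n17.lim = 3  [S.idx - 21]
21. n18.pre = "nu"  [terminal]
22. n19.idx = "xq"  [terminal]
23. n20.lab = 21  [terminal]
24. n17.off = 16  [A.lim * -1 + 19]
25. n17.ok = false  [false]
26. n17.acc = 3  [g.lab * -1 + 24]
27. n13.tag = "uk"  ["uk"]
28. n2.ok = 4  [S₁.ok + S₁.idx - 3]
29. n2.idx = 13  [S₁.idx + 5]
30. n1.tag = "xz"  ["xz"]
31. n21.ok = "uy"  [terminal]
32. n0.ok = 18  [len(B.tag) + 16]
33. n0.idx = -1  [-1]

false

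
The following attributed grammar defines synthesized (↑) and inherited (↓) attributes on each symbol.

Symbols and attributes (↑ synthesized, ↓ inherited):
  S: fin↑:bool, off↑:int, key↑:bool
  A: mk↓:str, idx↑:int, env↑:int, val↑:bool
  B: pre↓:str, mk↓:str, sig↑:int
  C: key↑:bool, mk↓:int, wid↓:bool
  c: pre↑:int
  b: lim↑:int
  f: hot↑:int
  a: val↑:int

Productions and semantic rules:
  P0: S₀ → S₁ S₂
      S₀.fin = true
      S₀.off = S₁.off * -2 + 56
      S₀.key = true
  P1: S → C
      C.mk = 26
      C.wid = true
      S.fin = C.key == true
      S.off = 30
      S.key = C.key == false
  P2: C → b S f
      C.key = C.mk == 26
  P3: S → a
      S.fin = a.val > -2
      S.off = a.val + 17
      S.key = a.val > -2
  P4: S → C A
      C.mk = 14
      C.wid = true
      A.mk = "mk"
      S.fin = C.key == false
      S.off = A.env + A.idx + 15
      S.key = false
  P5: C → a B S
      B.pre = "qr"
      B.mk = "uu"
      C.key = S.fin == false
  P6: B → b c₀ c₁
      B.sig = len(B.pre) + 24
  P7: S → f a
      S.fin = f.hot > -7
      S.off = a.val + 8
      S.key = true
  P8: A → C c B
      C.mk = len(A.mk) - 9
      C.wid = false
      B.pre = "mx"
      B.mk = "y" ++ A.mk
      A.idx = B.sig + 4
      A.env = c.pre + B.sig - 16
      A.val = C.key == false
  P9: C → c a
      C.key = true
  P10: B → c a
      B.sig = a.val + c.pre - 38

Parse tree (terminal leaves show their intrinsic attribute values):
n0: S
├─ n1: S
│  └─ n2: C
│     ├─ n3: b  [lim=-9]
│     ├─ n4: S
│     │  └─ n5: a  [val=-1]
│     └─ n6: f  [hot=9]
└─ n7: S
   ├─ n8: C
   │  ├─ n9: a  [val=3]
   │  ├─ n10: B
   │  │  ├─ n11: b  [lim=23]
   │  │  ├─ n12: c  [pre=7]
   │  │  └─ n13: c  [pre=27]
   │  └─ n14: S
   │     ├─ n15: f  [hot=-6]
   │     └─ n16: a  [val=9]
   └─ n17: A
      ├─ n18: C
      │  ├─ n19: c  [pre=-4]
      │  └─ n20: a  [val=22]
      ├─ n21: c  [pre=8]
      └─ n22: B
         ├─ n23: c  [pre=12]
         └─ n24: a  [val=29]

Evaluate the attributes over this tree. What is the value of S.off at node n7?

17

1. n2.mk = 26  [26]
2. n2.wid = true  [true]
3. n3.lim = -9  [terminal]
4. n5.val = -1  [terminal]
5. n4.fin = true  [a.val > -2]
6. n4.off = 16  [a.val + 17]
7. n4.key = true  [a.val > -2]
8. n6.hot = 9  [terminal]
9. n2.key = true  [C.mk == 26]
10. n1.fin = true  [C.key == true]
11. n1.off = 30  [30]
12. n1.key = false  [C.key == false]
13. n8.mk = 14  [14]
14. n8.wid = true  [true]
15. n9.val = 3  [terminal]
16. n10.pre = "qr"  ["qr"]
17. n10.mk = "uu"  ["uu"]
18. n11.lim = 23  [terminal]
19. n12.pre = 7  [terminal]
20. n13.pre = 27  [terminal]
21. n10.sig = 26  [len(B.pre) + 24]
22. n15.hot = -6  [terminal]
23. n16.val = 9  [terminal]
24. n14.fin = true  [f.hot > -7]
25. n14.off = 17  [a.val + 8]
26. n14.key = true  [true]
27. n8.key = false  [S.fin == false]
28. n17.mk = "mk"  ["mk"]
29. n18.mk = -7  [len(A.mk) - 9]
30. n18.wid = false  [false]
31. n19.pre = -4  [terminal]
32. n20.val = 22  [terminal]
33. n18.key = true  [true]
34. n21.pre = 8  [terminal]
35. n22.pre = "mx"  ["mx"]
36. n22.mk = "ymk"  ["y" ++ A.mk]
37. n23.pre = 12  [terminal]
38. n24.val = 29  [terminal]
39. n22.sig = 3  [a.val + c.pre - 38]
40. n17.idx = 7  [B.sig + 4]
41. n17.env = -5  [c.pre + B.sig - 16]
42. n17.val = false  [C.key == false]
43. n7.fin = true  [C.key == false]
44. n7.off = 17  [A.env + A.idx + 15]
45. n7.key = false  [false]
46. n0.fin = true  [true]
47. n0.off = -4  [S₁.off * -2 + 56]
48. n0.key = true  [true]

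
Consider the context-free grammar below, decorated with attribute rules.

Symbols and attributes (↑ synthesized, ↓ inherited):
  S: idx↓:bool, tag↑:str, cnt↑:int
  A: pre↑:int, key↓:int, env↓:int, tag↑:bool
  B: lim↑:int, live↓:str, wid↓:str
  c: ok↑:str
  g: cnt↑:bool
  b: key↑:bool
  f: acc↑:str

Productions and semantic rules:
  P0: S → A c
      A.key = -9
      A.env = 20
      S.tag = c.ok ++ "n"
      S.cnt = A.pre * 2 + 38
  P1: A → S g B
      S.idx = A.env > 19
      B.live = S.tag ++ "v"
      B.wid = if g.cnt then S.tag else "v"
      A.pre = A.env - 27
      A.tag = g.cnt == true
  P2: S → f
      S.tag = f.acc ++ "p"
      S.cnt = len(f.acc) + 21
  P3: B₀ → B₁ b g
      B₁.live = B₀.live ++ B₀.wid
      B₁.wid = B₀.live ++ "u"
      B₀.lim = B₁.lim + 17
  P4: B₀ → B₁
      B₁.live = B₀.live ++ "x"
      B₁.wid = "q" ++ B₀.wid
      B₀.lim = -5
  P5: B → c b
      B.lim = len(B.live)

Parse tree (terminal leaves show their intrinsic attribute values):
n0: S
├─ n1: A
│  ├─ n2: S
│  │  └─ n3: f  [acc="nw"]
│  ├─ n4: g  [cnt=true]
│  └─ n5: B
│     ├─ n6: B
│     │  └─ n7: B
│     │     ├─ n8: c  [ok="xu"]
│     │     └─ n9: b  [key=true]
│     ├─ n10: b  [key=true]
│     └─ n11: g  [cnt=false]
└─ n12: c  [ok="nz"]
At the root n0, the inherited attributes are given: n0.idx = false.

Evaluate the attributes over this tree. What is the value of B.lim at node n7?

1. n0.idx = false  [given at root]
2. n1.key = -9  [-9]
3. n1.env = 20  [20]
4. n2.idx = true  [A.env > 19]
5. n3.acc = "nw"  [terminal]
6. n2.tag = "nwp"  [f.acc ++ "p"]
7. n2.cnt = 23  [len(f.acc) + 21]
8. n4.cnt = true  [terminal]
9. n5.live = "nwpv"  [S.tag ++ "v"]
10. n5.wid = "nwp"  [if g.cnt then S.tag else "v"]
11. n6.live = "nwpvnwp"  [B₀.live ++ B₀.wid]
12. n6.wid = "nwpvu"  [B₀.live ++ "u"]
13. n7.live = "nwpvnwpx"  [B₀.live ++ "x"]
14. n7.wid = "qnwpvu"  ["q" ++ B₀.wid]
15. n8.ok = "xu"  [terminal]
16. n9.key = true  [terminal]
17. n7.lim = 8  [len(B.live)]
18. n6.lim = -5  [-5]
19. n10.key = true  [terminal]
20. n11.cnt = false  [terminal]
21. n5.lim = 12  [B₁.lim + 17]
22. n1.pre = -7  [A.env - 27]
23. n1.tag = true  [g.cnt == true]
24. n12.ok = "nz"  [terminal]
25. n0.tag = "nzn"  [c.ok ++ "n"]
26. n0.cnt = 24  [A.pre * 2 + 38]

8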